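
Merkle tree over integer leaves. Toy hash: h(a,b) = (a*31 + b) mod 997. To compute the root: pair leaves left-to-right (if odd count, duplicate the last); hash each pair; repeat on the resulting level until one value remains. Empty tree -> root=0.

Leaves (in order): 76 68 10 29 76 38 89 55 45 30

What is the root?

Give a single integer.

L0: [76, 68, 10, 29, 76, 38, 89, 55, 45, 30]
L1: h(76,68)=(76*31+68)%997=430 h(10,29)=(10*31+29)%997=339 h(76,38)=(76*31+38)%997=400 h(89,55)=(89*31+55)%997=820 h(45,30)=(45*31+30)%997=428 -> [430, 339, 400, 820, 428]
L2: h(430,339)=(430*31+339)%997=708 h(400,820)=(400*31+820)%997=259 h(428,428)=(428*31+428)%997=735 -> [708, 259, 735]
L3: h(708,259)=(708*31+259)%997=273 h(735,735)=(735*31+735)%997=589 -> [273, 589]
L4: h(273,589)=(273*31+589)%997=79 -> [79]

Answer: 79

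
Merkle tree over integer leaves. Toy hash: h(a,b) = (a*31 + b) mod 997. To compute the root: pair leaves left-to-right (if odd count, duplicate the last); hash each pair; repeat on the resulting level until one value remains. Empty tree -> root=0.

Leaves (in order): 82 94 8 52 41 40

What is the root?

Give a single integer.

L0: [82, 94, 8, 52, 41, 40]
L1: h(82,94)=(82*31+94)%997=642 h(8,52)=(8*31+52)%997=300 h(41,40)=(41*31+40)%997=314 -> [642, 300, 314]
L2: h(642,300)=(642*31+300)%997=262 h(314,314)=(314*31+314)%997=78 -> [262, 78]
L3: h(262,78)=(262*31+78)%997=224 -> [224]

Answer: 224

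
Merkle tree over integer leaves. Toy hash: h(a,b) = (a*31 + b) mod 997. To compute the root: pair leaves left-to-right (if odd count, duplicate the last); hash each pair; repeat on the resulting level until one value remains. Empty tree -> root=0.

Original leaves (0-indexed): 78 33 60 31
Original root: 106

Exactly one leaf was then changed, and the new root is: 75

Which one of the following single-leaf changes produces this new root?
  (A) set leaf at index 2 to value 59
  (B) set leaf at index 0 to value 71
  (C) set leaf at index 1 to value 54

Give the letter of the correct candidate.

Answer: A

Derivation:
Original leaves: [78, 33, 60, 31]
Target new root: 75
Try each candidate change and compute the resulting root:
Candidate A: set leaf[2] = 59 -> leaves = [78, 33, 59, 31]
  L0: [78, 33, 59, 31]
  L1: h(78,33)=(78*31+33)%997=457 h(59,31)=(59*31+31)%997=863 -> [457, 863]
  L2: h(457,863)=(457*31+863)%997=75 -> [75]
  root = 75 == target 75  ** MATCH **
Candidate B: set leaf[0] = 71 -> leaves = [71, 33, 60, 31]
  L0: [71, 33, 60, 31]
  L1: h(71,33)=(71*31+33)%997=240 h(60,31)=(60*31+31)%997=894 -> [240, 894]
  L2: h(240,894)=(240*31+894)%997=358 -> [358]
  root = 358 != target 75
Candidate C: set leaf[1] = 54 -> leaves = [78, 54, 60, 31]
  L0: [78, 54, 60, 31]
  L1: h(78,54)=(78*31+54)%997=478 h(60,31)=(60*31+31)%997=894 -> [478, 894]
  L2: h(478,894)=(478*31+894)%997=757 -> [757]
  root = 757 != target 75
Candidate A produces the target root.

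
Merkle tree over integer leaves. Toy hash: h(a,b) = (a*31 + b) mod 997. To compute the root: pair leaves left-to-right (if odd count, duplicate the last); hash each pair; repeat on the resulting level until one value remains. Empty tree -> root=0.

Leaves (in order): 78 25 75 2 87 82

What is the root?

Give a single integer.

L0: [78, 25, 75, 2, 87, 82]
L1: h(78,25)=(78*31+25)%997=449 h(75,2)=(75*31+2)%997=333 h(87,82)=(87*31+82)%997=785 -> [449, 333, 785]
L2: h(449,333)=(449*31+333)%997=294 h(785,785)=(785*31+785)%997=195 -> [294, 195]
L3: h(294,195)=(294*31+195)%997=336 -> [336]

Answer: 336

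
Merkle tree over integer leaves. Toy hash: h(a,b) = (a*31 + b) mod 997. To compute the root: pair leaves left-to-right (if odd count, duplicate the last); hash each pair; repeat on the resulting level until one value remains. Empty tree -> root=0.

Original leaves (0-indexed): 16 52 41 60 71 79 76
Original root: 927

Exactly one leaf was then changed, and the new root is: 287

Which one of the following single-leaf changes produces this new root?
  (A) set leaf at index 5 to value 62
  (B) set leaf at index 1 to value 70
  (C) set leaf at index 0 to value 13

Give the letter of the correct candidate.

Answer: C

Derivation:
Original leaves: [16, 52, 41, 60, 71, 79, 76]
Target new root: 287
Try each candidate change and compute the resulting root:
Candidate A: set leaf[5] = 62 -> leaves = [16, 52, 41, 60, 71, 62, 76]
  L0: [16, 52, 41, 60, 71, 62, 76]
  L1: h(16,52)=(16*31+52)%997=548 h(41,60)=(41*31+60)%997=334 h(71,62)=(71*31+62)%997=269 h(76,76)=(76*31+76)%997=438 -> [548, 334, 269, 438]
  L2: h(548,334)=(548*31+334)%997=373 h(269,438)=(269*31+438)%997=801 -> [373, 801]
  L3: h(373,801)=(373*31+801)%997=400 -> [400]
  root = 400 != target 287
Candidate B: set leaf[1] = 70 -> leaves = [16, 70, 41, 60, 71, 79, 76]
  L0: [16, 70, 41, 60, 71, 79, 76]
  L1: h(16,70)=(16*31+70)%997=566 h(41,60)=(41*31+60)%997=334 h(71,79)=(71*31+79)%997=286 h(76,76)=(76*31+76)%997=438 -> [566, 334, 286, 438]
  L2: h(566,334)=(566*31+334)%997=931 h(286,438)=(286*31+438)%997=331 -> [931, 331]
  L3: h(931,331)=(931*31+331)%997=279 -> [279]
  root = 279 != target 287
Candidate C: set leaf[0] = 13 -> leaves = [13, 52, 41, 60, 71, 79, 76]
  L0: [13, 52, 41, 60, 71, 79, 76]
  L1: h(13,52)=(13*31+52)%997=455 h(41,60)=(41*31+60)%997=334 h(71,79)=(71*31+79)%997=286 h(76,76)=(76*31+76)%997=438 -> [455, 334, 286, 438]
  L2: h(455,334)=(455*31+334)%997=481 h(286,438)=(286*31+438)%997=331 -> [481, 331]
  L3: h(481,331)=(481*31+331)%997=287 -> [287]
  root = 287 == target 287  ** MATCH **
Candidate C produces the target root.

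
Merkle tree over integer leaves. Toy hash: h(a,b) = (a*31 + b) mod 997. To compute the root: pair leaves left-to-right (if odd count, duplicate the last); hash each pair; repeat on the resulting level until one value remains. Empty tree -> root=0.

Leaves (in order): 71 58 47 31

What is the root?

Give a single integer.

Answer: 730

Derivation:
L0: [71, 58, 47, 31]
L1: h(71,58)=(71*31+58)%997=265 h(47,31)=(47*31+31)%997=491 -> [265, 491]
L2: h(265,491)=(265*31+491)%997=730 -> [730]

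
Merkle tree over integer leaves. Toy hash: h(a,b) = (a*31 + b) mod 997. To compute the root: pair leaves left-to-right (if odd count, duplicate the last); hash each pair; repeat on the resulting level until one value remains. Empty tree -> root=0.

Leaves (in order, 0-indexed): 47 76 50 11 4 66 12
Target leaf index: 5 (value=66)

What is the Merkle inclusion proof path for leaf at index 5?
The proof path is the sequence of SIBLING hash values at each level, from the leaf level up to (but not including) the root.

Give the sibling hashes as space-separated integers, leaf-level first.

Answer: 4 384 231

Derivation:
L0 (leaves): [47, 76, 50, 11, 4, 66, 12], target index=5
L1: h(47,76)=(47*31+76)%997=536 [pair 0] h(50,11)=(50*31+11)%997=564 [pair 1] h(4,66)=(4*31+66)%997=190 [pair 2] h(12,12)=(12*31+12)%997=384 [pair 3] -> [536, 564, 190, 384]
  Sibling for proof at L0: 4
L2: h(536,564)=(536*31+564)%997=231 [pair 0] h(190,384)=(190*31+384)%997=292 [pair 1] -> [231, 292]
  Sibling for proof at L1: 384
L3: h(231,292)=(231*31+292)%997=474 [pair 0] -> [474]
  Sibling for proof at L2: 231
Root: 474
Proof path (sibling hashes from leaf to root): [4, 384, 231]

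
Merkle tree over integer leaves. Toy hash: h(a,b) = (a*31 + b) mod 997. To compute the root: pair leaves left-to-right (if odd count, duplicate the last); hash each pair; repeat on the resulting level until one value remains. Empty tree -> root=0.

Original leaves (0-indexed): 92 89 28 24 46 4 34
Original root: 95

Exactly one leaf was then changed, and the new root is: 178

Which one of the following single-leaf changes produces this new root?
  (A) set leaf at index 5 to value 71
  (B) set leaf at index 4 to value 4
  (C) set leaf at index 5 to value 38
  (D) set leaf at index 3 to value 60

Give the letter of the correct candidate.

Answer: A

Derivation:
Original leaves: [92, 89, 28, 24, 46, 4, 34]
Target new root: 178
Try each candidate change and compute the resulting root:
Candidate A: set leaf[5] = 71 -> leaves = [92, 89, 28, 24, 46, 71, 34]
  L0: [92, 89, 28, 24, 46, 71, 34]
  L1: h(92,89)=(92*31+89)%997=947 h(28,24)=(28*31+24)%997=892 h(46,71)=(46*31+71)%997=500 h(34,34)=(34*31+34)%997=91 -> [947, 892, 500, 91]
  L2: h(947,892)=(947*31+892)%997=339 h(500,91)=(500*31+91)%997=636 -> [339, 636]
  L3: h(339,636)=(339*31+636)%997=178 -> [178]
  root = 178 == target 178  ** MATCH **
Candidate B: set leaf[4] = 4 -> leaves = [92, 89, 28, 24, 4, 4, 34]
  L0: [92, 89, 28, 24, 4, 4, 34]
  L1: h(92,89)=(92*31+89)%997=947 h(28,24)=(28*31+24)%997=892 h(4,4)=(4*31+4)%997=128 h(34,34)=(34*31+34)%997=91 -> [947, 892, 128, 91]
  L2: h(947,892)=(947*31+892)%997=339 h(128,91)=(128*31+91)%997=71 -> [339, 71]
  L3: h(339,71)=(339*31+71)%997=610 -> [610]
  root = 610 != target 178
Candidate C: set leaf[5] = 38 -> leaves = [92, 89, 28, 24, 46, 38, 34]
  L0: [92, 89, 28, 24, 46, 38, 34]
  L1: h(92,89)=(92*31+89)%997=947 h(28,24)=(28*31+24)%997=892 h(46,38)=(46*31+38)%997=467 h(34,34)=(34*31+34)%997=91 -> [947, 892, 467, 91]
  L2: h(947,892)=(947*31+892)%997=339 h(467,91)=(467*31+91)%997=610 -> [339, 610]
  L3: h(339,610)=(339*31+610)%997=152 -> [152]
  root = 152 != target 178
Candidate D: set leaf[3] = 60 -> leaves = [92, 89, 28, 60, 46, 4, 34]
  L0: [92, 89, 28, 60, 46, 4, 34]
  L1: h(92,89)=(92*31+89)%997=947 h(28,60)=(28*31+60)%997=928 h(46,4)=(46*31+4)%997=433 h(34,34)=(34*31+34)%997=91 -> [947, 928, 433, 91]
  L2: h(947,928)=(947*31+928)%997=375 h(433,91)=(433*31+91)%997=553 -> [375, 553]
  L3: h(375,553)=(375*31+553)%997=214 -> [214]
  root = 214 != target 178
Candidate A produces the target root.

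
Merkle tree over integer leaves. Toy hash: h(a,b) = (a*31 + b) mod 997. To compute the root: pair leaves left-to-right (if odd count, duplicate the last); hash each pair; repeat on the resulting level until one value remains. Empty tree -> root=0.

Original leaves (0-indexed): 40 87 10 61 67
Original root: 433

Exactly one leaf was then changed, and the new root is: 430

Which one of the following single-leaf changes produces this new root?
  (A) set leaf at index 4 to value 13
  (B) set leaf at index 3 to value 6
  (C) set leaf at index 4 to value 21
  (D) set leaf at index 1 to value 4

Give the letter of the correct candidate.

Answer: D

Derivation:
Original leaves: [40, 87, 10, 61, 67]
Target new root: 430
Try each candidate change and compute the resulting root:
Candidate A: set leaf[4] = 13 -> leaves = [40, 87, 10, 61, 13]
  L0: [40, 87, 10, 61, 13]
  L1: h(40,87)=(40*31+87)%997=330 h(10,61)=(10*31+61)%997=371 h(13,13)=(13*31+13)%997=416 -> [330, 371, 416]
  L2: h(330,371)=(330*31+371)%997=631 h(416,416)=(416*31+416)%997=351 -> [631, 351]
  L3: h(631,351)=(631*31+351)%997=969 -> [969]
  root = 969 != target 430
Candidate B: set leaf[3] = 6 -> leaves = [40, 87, 10, 6, 67]
  L0: [40, 87, 10, 6, 67]
  L1: h(40,87)=(40*31+87)%997=330 h(10,6)=(10*31+6)%997=316 h(67,67)=(67*31+67)%997=150 -> [330, 316, 150]
  L2: h(330,316)=(330*31+316)%997=576 h(150,150)=(150*31+150)%997=812 -> [576, 812]
  L3: h(576,812)=(576*31+812)%997=722 -> [722]
  root = 722 != target 430
Candidate C: set leaf[4] = 21 -> leaves = [40, 87, 10, 61, 21]
  L0: [40, 87, 10, 61, 21]
  L1: h(40,87)=(40*31+87)%997=330 h(10,61)=(10*31+61)%997=371 h(21,21)=(21*31+21)%997=672 -> [330, 371, 672]
  L2: h(330,371)=(330*31+371)%997=631 h(672,672)=(672*31+672)%997=567 -> [631, 567]
  L3: h(631,567)=(631*31+567)%997=188 -> [188]
  root = 188 != target 430
Candidate D: set leaf[1] = 4 -> leaves = [40, 4, 10, 61, 67]
  L0: [40, 4, 10, 61, 67]
  L1: h(40,4)=(40*31+4)%997=247 h(10,61)=(10*31+61)%997=371 h(67,67)=(67*31+67)%997=150 -> [247, 371, 150]
  L2: h(247,371)=(247*31+371)%997=52 h(150,150)=(150*31+150)%997=812 -> [52, 812]
  L3: h(52,812)=(52*31+812)%997=430 -> [430]
  root = 430 == target 430  ** MATCH **
Candidate D produces the target root.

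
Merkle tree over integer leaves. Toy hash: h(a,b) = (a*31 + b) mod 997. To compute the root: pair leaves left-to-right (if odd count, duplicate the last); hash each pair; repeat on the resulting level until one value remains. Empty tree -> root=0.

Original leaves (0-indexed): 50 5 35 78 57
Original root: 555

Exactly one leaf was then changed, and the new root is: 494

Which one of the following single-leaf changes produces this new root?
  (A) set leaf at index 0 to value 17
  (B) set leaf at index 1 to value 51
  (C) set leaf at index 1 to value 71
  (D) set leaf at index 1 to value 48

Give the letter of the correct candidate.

Original leaves: [50, 5, 35, 78, 57]
Target new root: 494
Try each candidate change and compute the resulting root:
Candidate A: set leaf[0] = 17 -> leaves = [17, 5, 35, 78, 57]
  L0: [17, 5, 35, 78, 57]
  L1: h(17,5)=(17*31+5)%997=532 h(35,78)=(35*31+78)%997=166 h(57,57)=(57*31+57)%997=827 -> [532, 166, 827]
  L2: h(532,166)=(532*31+166)%997=706 h(827,827)=(827*31+827)%997=542 -> [706, 542]
  L3: h(706,542)=(706*31+542)%997=494 -> [494]
  root = 494 == target 494  ** MATCH **
Candidate B: set leaf[1] = 51 -> leaves = [50, 51, 35, 78, 57]
  L0: [50, 51, 35, 78, 57]
  L1: h(50,51)=(50*31+51)%997=604 h(35,78)=(35*31+78)%997=166 h(57,57)=(57*31+57)%997=827 -> [604, 166, 827]
  L2: h(604,166)=(604*31+166)%997=944 h(827,827)=(827*31+827)%997=542 -> [944, 542]
  L3: h(944,542)=(944*31+542)%997=893 -> [893]
  root = 893 != target 494
Candidate C: set leaf[1] = 71 -> leaves = [50, 71, 35, 78, 57]
  L0: [50, 71, 35, 78, 57]
  L1: h(50,71)=(50*31+71)%997=624 h(35,78)=(35*31+78)%997=166 h(57,57)=(57*31+57)%997=827 -> [624, 166, 827]
  L2: h(624,166)=(624*31+166)%997=567 h(827,827)=(827*31+827)%997=542 -> [567, 542]
  L3: h(567,542)=(567*31+542)%997=173 -> [173]
  root = 173 != target 494
Candidate D: set leaf[1] = 48 -> leaves = [50, 48, 35, 78, 57]
  L0: [50, 48, 35, 78, 57]
  L1: h(50,48)=(50*31+48)%997=601 h(35,78)=(35*31+78)%997=166 h(57,57)=(57*31+57)%997=827 -> [601, 166, 827]
  L2: h(601,166)=(601*31+166)%997=851 h(827,827)=(827*31+827)%997=542 -> [851, 542]
  L3: h(851,542)=(851*31+542)%997=4 -> [4]
  root = 4 != target 494
Candidate A produces the target root.

Answer: A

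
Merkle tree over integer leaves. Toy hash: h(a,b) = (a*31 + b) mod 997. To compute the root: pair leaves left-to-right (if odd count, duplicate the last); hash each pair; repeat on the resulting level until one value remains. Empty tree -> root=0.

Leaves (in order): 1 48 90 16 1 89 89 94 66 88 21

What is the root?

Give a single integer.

L0: [1, 48, 90, 16, 1, 89, 89, 94, 66, 88, 21]
L1: h(1,48)=(1*31+48)%997=79 h(90,16)=(90*31+16)%997=812 h(1,89)=(1*31+89)%997=120 h(89,94)=(89*31+94)%997=859 h(66,88)=(66*31+88)%997=140 h(21,21)=(21*31+21)%997=672 -> [79, 812, 120, 859, 140, 672]
L2: h(79,812)=(79*31+812)%997=270 h(120,859)=(120*31+859)%997=591 h(140,672)=(140*31+672)%997=27 -> [270, 591, 27]
L3: h(270,591)=(270*31+591)%997=985 h(27,27)=(27*31+27)%997=864 -> [985, 864]
L4: h(985,864)=(985*31+864)%997=492 -> [492]

Answer: 492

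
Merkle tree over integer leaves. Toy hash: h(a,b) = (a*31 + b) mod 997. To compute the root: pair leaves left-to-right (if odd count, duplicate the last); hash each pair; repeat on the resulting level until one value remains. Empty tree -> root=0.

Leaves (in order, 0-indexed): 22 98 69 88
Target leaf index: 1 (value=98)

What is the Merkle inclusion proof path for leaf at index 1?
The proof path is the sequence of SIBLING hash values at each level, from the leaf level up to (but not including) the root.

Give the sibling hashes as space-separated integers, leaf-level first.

Answer: 22 233

Derivation:
L0 (leaves): [22, 98, 69, 88], target index=1
L1: h(22,98)=(22*31+98)%997=780 [pair 0] h(69,88)=(69*31+88)%997=233 [pair 1] -> [780, 233]
  Sibling for proof at L0: 22
L2: h(780,233)=(780*31+233)%997=485 [pair 0] -> [485]
  Sibling for proof at L1: 233
Root: 485
Proof path (sibling hashes from leaf to root): [22, 233]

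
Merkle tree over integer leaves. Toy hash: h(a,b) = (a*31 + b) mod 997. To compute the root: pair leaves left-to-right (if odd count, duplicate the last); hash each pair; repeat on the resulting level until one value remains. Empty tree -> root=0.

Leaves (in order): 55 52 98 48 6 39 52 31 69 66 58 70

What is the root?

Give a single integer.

Answer: 715

Derivation:
L0: [55, 52, 98, 48, 6, 39, 52, 31, 69, 66, 58, 70]
L1: h(55,52)=(55*31+52)%997=760 h(98,48)=(98*31+48)%997=95 h(6,39)=(6*31+39)%997=225 h(52,31)=(52*31+31)%997=646 h(69,66)=(69*31+66)%997=211 h(58,70)=(58*31+70)%997=871 -> [760, 95, 225, 646, 211, 871]
L2: h(760,95)=(760*31+95)%997=724 h(225,646)=(225*31+646)%997=642 h(211,871)=(211*31+871)%997=433 -> [724, 642, 433]
L3: h(724,642)=(724*31+642)%997=155 h(433,433)=(433*31+433)%997=895 -> [155, 895]
L4: h(155,895)=(155*31+895)%997=715 -> [715]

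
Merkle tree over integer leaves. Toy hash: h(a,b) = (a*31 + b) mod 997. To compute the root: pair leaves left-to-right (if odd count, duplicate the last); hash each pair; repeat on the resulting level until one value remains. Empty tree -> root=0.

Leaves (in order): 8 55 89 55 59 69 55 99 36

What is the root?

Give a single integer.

Answer: 979

Derivation:
L0: [8, 55, 89, 55, 59, 69, 55, 99, 36]
L1: h(8,55)=(8*31+55)%997=303 h(89,55)=(89*31+55)%997=820 h(59,69)=(59*31+69)%997=901 h(55,99)=(55*31+99)%997=807 h(36,36)=(36*31+36)%997=155 -> [303, 820, 901, 807, 155]
L2: h(303,820)=(303*31+820)%997=243 h(901,807)=(901*31+807)%997=822 h(155,155)=(155*31+155)%997=972 -> [243, 822, 972]
L3: h(243,822)=(243*31+822)%997=379 h(972,972)=(972*31+972)%997=197 -> [379, 197]
L4: h(379,197)=(379*31+197)%997=979 -> [979]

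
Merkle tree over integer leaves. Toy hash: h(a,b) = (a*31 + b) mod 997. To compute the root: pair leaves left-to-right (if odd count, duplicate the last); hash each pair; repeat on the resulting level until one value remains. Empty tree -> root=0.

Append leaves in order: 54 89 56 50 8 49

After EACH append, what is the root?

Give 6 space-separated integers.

Answer: 54 766 613 607 90 405

Derivation:
After append 54 (leaves=[54]):
  L0: [54]
  root=54
After append 89 (leaves=[54, 89]):
  L0: [54, 89]
  L1: h(54,89)=(54*31+89)%997=766 -> [766]
  root=766
After append 56 (leaves=[54, 89, 56]):
  L0: [54, 89, 56]
  L1: h(54,89)=(54*31+89)%997=766 h(56,56)=(56*31+56)%997=795 -> [766, 795]
  L2: h(766,795)=(766*31+795)%997=613 -> [613]
  root=613
After append 50 (leaves=[54, 89, 56, 50]):
  L0: [54, 89, 56, 50]
  L1: h(54,89)=(54*31+89)%997=766 h(56,50)=(56*31+50)%997=789 -> [766, 789]
  L2: h(766,789)=(766*31+789)%997=607 -> [607]
  root=607
After append 8 (leaves=[54, 89, 56, 50, 8]):
  L0: [54, 89, 56, 50, 8]
  L1: h(54,89)=(54*31+89)%997=766 h(56,50)=(56*31+50)%997=789 h(8,8)=(8*31+8)%997=256 -> [766, 789, 256]
  L2: h(766,789)=(766*31+789)%997=607 h(256,256)=(256*31+256)%997=216 -> [607, 216]
  L3: h(607,216)=(607*31+216)%997=90 -> [90]
  root=90
After append 49 (leaves=[54, 89, 56, 50, 8, 49]):
  L0: [54, 89, 56, 50, 8, 49]
  L1: h(54,89)=(54*31+89)%997=766 h(56,50)=(56*31+50)%997=789 h(8,49)=(8*31+49)%997=297 -> [766, 789, 297]
  L2: h(766,789)=(766*31+789)%997=607 h(297,297)=(297*31+297)%997=531 -> [607, 531]
  L3: h(607,531)=(607*31+531)%997=405 -> [405]
  root=405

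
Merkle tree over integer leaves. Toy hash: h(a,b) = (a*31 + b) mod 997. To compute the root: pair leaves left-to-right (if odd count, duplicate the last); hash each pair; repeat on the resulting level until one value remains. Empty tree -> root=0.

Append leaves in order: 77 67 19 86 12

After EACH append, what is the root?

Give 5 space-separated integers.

Answer: 77 460 910 977 701

Derivation:
After append 77 (leaves=[77]):
  L0: [77]
  root=77
After append 67 (leaves=[77, 67]):
  L0: [77, 67]
  L1: h(77,67)=(77*31+67)%997=460 -> [460]
  root=460
After append 19 (leaves=[77, 67, 19]):
  L0: [77, 67, 19]
  L1: h(77,67)=(77*31+67)%997=460 h(19,19)=(19*31+19)%997=608 -> [460, 608]
  L2: h(460,608)=(460*31+608)%997=910 -> [910]
  root=910
After append 86 (leaves=[77, 67, 19, 86]):
  L0: [77, 67, 19, 86]
  L1: h(77,67)=(77*31+67)%997=460 h(19,86)=(19*31+86)%997=675 -> [460, 675]
  L2: h(460,675)=(460*31+675)%997=977 -> [977]
  root=977
After append 12 (leaves=[77, 67, 19, 86, 12]):
  L0: [77, 67, 19, 86, 12]
  L1: h(77,67)=(77*31+67)%997=460 h(19,86)=(19*31+86)%997=675 h(12,12)=(12*31+12)%997=384 -> [460, 675, 384]
  L2: h(460,675)=(460*31+675)%997=977 h(384,384)=(384*31+384)%997=324 -> [977, 324]
  L3: h(977,324)=(977*31+324)%997=701 -> [701]
  root=701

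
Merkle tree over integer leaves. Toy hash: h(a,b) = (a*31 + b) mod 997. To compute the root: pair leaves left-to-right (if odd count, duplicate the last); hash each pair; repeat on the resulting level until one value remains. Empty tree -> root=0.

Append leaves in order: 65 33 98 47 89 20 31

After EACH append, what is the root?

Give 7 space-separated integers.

After append 65 (leaves=[65]):
  L0: [65]
  root=65
After append 33 (leaves=[65, 33]):
  L0: [65, 33]
  L1: h(65,33)=(65*31+33)%997=54 -> [54]
  root=54
After append 98 (leaves=[65, 33, 98]):
  L0: [65, 33, 98]
  L1: h(65,33)=(65*31+33)%997=54 h(98,98)=(98*31+98)%997=145 -> [54, 145]
  L2: h(54,145)=(54*31+145)%997=822 -> [822]
  root=822
After append 47 (leaves=[65, 33, 98, 47]):
  L0: [65, 33, 98, 47]
  L1: h(65,33)=(65*31+33)%997=54 h(98,47)=(98*31+47)%997=94 -> [54, 94]
  L2: h(54,94)=(54*31+94)%997=771 -> [771]
  root=771
After append 89 (leaves=[65, 33, 98, 47, 89]):
  L0: [65, 33, 98, 47, 89]
  L1: h(65,33)=(65*31+33)%997=54 h(98,47)=(98*31+47)%997=94 h(89,89)=(89*31+89)%997=854 -> [54, 94, 854]
  L2: h(54,94)=(54*31+94)%997=771 h(854,854)=(854*31+854)%997=409 -> [771, 409]
  L3: h(771,409)=(771*31+409)%997=382 -> [382]
  root=382
After append 20 (leaves=[65, 33, 98, 47, 89, 20]):
  L0: [65, 33, 98, 47, 89, 20]
  L1: h(65,33)=(65*31+33)%997=54 h(98,47)=(98*31+47)%997=94 h(89,20)=(89*31+20)%997=785 -> [54, 94, 785]
  L2: h(54,94)=(54*31+94)%997=771 h(785,785)=(785*31+785)%997=195 -> [771, 195]
  L3: h(771,195)=(771*31+195)%997=168 -> [168]
  root=168
After append 31 (leaves=[65, 33, 98, 47, 89, 20, 31]):
  L0: [65, 33, 98, 47, 89, 20, 31]
  L1: h(65,33)=(65*31+33)%997=54 h(98,47)=(98*31+47)%997=94 h(89,20)=(89*31+20)%997=785 h(31,31)=(31*31+31)%997=992 -> [54, 94, 785, 992]
  L2: h(54,94)=(54*31+94)%997=771 h(785,992)=(785*31+992)%997=402 -> [771, 402]
  L3: h(771,402)=(771*31+402)%997=375 -> [375]
  root=375

Answer: 65 54 822 771 382 168 375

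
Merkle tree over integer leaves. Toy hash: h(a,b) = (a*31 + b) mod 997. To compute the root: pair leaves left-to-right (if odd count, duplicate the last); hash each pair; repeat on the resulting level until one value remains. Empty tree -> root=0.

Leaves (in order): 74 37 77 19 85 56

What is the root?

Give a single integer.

Answer: 13

Derivation:
L0: [74, 37, 77, 19, 85, 56]
L1: h(74,37)=(74*31+37)%997=337 h(77,19)=(77*31+19)%997=412 h(85,56)=(85*31+56)%997=697 -> [337, 412, 697]
L2: h(337,412)=(337*31+412)%997=889 h(697,697)=(697*31+697)%997=370 -> [889, 370]
L3: h(889,370)=(889*31+370)%997=13 -> [13]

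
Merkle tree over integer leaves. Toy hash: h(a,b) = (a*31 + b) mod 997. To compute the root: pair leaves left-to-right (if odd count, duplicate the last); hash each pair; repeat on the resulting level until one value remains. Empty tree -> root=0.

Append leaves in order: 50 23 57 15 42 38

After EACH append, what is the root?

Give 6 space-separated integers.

Answer: 50 576 737 695 745 617

Derivation:
After append 50 (leaves=[50]):
  L0: [50]
  root=50
After append 23 (leaves=[50, 23]):
  L0: [50, 23]
  L1: h(50,23)=(50*31+23)%997=576 -> [576]
  root=576
After append 57 (leaves=[50, 23, 57]):
  L0: [50, 23, 57]
  L1: h(50,23)=(50*31+23)%997=576 h(57,57)=(57*31+57)%997=827 -> [576, 827]
  L2: h(576,827)=(576*31+827)%997=737 -> [737]
  root=737
After append 15 (leaves=[50, 23, 57, 15]):
  L0: [50, 23, 57, 15]
  L1: h(50,23)=(50*31+23)%997=576 h(57,15)=(57*31+15)%997=785 -> [576, 785]
  L2: h(576,785)=(576*31+785)%997=695 -> [695]
  root=695
After append 42 (leaves=[50, 23, 57, 15, 42]):
  L0: [50, 23, 57, 15, 42]
  L1: h(50,23)=(50*31+23)%997=576 h(57,15)=(57*31+15)%997=785 h(42,42)=(42*31+42)%997=347 -> [576, 785, 347]
  L2: h(576,785)=(576*31+785)%997=695 h(347,347)=(347*31+347)%997=137 -> [695, 137]
  L3: h(695,137)=(695*31+137)%997=745 -> [745]
  root=745
After append 38 (leaves=[50, 23, 57, 15, 42, 38]):
  L0: [50, 23, 57, 15, 42, 38]
  L1: h(50,23)=(50*31+23)%997=576 h(57,15)=(57*31+15)%997=785 h(42,38)=(42*31+38)%997=343 -> [576, 785, 343]
  L2: h(576,785)=(576*31+785)%997=695 h(343,343)=(343*31+343)%997=9 -> [695, 9]
  L3: h(695,9)=(695*31+9)%997=617 -> [617]
  root=617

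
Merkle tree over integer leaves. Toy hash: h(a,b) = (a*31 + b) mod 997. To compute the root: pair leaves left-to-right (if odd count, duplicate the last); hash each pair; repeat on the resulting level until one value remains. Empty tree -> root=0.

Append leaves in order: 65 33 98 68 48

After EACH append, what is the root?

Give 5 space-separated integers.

Answer: 65 54 822 792 923

Derivation:
After append 65 (leaves=[65]):
  L0: [65]
  root=65
After append 33 (leaves=[65, 33]):
  L0: [65, 33]
  L1: h(65,33)=(65*31+33)%997=54 -> [54]
  root=54
After append 98 (leaves=[65, 33, 98]):
  L0: [65, 33, 98]
  L1: h(65,33)=(65*31+33)%997=54 h(98,98)=(98*31+98)%997=145 -> [54, 145]
  L2: h(54,145)=(54*31+145)%997=822 -> [822]
  root=822
After append 68 (leaves=[65, 33, 98, 68]):
  L0: [65, 33, 98, 68]
  L1: h(65,33)=(65*31+33)%997=54 h(98,68)=(98*31+68)%997=115 -> [54, 115]
  L2: h(54,115)=(54*31+115)%997=792 -> [792]
  root=792
After append 48 (leaves=[65, 33, 98, 68, 48]):
  L0: [65, 33, 98, 68, 48]
  L1: h(65,33)=(65*31+33)%997=54 h(98,68)=(98*31+68)%997=115 h(48,48)=(48*31+48)%997=539 -> [54, 115, 539]
  L2: h(54,115)=(54*31+115)%997=792 h(539,539)=(539*31+539)%997=299 -> [792, 299]
  L3: h(792,299)=(792*31+299)%997=923 -> [923]
  root=923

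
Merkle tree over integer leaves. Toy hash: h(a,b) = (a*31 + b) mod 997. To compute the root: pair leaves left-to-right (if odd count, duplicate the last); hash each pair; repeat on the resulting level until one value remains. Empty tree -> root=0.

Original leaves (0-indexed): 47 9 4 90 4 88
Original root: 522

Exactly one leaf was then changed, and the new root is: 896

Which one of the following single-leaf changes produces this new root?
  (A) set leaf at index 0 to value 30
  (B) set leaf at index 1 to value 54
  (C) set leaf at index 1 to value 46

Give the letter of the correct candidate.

Answer: B

Derivation:
Original leaves: [47, 9, 4, 90, 4, 88]
Target new root: 896
Try each candidate change and compute the resulting root:
Candidate A: set leaf[0] = 30 -> leaves = [30, 9, 4, 90, 4, 88]
  L0: [30, 9, 4, 90, 4, 88]
  L1: h(30,9)=(30*31+9)%997=939 h(4,90)=(4*31+90)%997=214 h(4,88)=(4*31+88)%997=212 -> [939, 214, 212]
  L2: h(939,214)=(939*31+214)%997=410 h(212,212)=(212*31+212)%997=802 -> [410, 802]
  L3: h(410,802)=(410*31+802)%997=551 -> [551]
  root = 551 != target 896
Candidate B: set leaf[1] = 54 -> leaves = [47, 54, 4, 90, 4, 88]
  L0: [47, 54, 4, 90, 4, 88]
  L1: h(47,54)=(47*31+54)%997=514 h(4,90)=(4*31+90)%997=214 h(4,88)=(4*31+88)%997=212 -> [514, 214, 212]
  L2: h(514,214)=(514*31+214)%997=196 h(212,212)=(212*31+212)%997=802 -> [196, 802]
  L3: h(196,802)=(196*31+802)%997=896 -> [896]
  root = 896 == target 896  ** MATCH **
Candidate C: set leaf[1] = 46 -> leaves = [47, 46, 4, 90, 4, 88]
  L0: [47, 46, 4, 90, 4, 88]
  L1: h(47,46)=(47*31+46)%997=506 h(4,90)=(4*31+90)%997=214 h(4,88)=(4*31+88)%997=212 -> [506, 214, 212]
  L2: h(506,214)=(506*31+214)%997=945 h(212,212)=(212*31+212)%997=802 -> [945, 802]
  L3: h(945,802)=(945*31+802)%997=187 -> [187]
  root = 187 != target 896
Candidate B produces the target root.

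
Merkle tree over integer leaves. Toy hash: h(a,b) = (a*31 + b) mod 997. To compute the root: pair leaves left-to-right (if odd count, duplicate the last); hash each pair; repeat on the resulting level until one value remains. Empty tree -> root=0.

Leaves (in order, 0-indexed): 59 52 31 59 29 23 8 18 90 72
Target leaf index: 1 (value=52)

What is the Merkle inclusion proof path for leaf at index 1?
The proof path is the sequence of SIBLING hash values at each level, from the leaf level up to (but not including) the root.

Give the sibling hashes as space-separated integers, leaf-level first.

Answer: 59 23 932 505

Derivation:
L0 (leaves): [59, 52, 31, 59, 29, 23, 8, 18, 90, 72], target index=1
L1: h(59,52)=(59*31+52)%997=884 [pair 0] h(31,59)=(31*31+59)%997=23 [pair 1] h(29,23)=(29*31+23)%997=922 [pair 2] h(8,18)=(8*31+18)%997=266 [pair 3] h(90,72)=(90*31+72)%997=868 [pair 4] -> [884, 23, 922, 266, 868]
  Sibling for proof at L0: 59
L2: h(884,23)=(884*31+23)%997=508 [pair 0] h(922,266)=(922*31+266)%997=932 [pair 1] h(868,868)=(868*31+868)%997=857 [pair 2] -> [508, 932, 857]
  Sibling for proof at L1: 23
L3: h(508,932)=(508*31+932)%997=728 [pair 0] h(857,857)=(857*31+857)%997=505 [pair 1] -> [728, 505]
  Sibling for proof at L2: 932
L4: h(728,505)=(728*31+505)%997=142 [pair 0] -> [142]
  Sibling for proof at L3: 505
Root: 142
Proof path (sibling hashes from leaf to root): [59, 23, 932, 505]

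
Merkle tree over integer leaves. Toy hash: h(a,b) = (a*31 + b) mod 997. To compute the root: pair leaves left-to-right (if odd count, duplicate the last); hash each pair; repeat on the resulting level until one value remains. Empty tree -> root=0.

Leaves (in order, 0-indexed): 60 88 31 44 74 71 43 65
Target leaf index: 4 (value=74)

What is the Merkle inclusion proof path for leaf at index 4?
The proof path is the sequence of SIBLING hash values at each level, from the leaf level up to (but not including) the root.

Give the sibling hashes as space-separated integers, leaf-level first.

L0 (leaves): [60, 88, 31, 44, 74, 71, 43, 65], target index=4
L1: h(60,88)=(60*31+88)%997=951 [pair 0] h(31,44)=(31*31+44)%997=8 [pair 1] h(74,71)=(74*31+71)%997=371 [pair 2] h(43,65)=(43*31+65)%997=401 [pair 3] -> [951, 8, 371, 401]
  Sibling for proof at L0: 71
L2: h(951,8)=(951*31+8)%997=576 [pair 0] h(371,401)=(371*31+401)%997=935 [pair 1] -> [576, 935]
  Sibling for proof at L1: 401
L3: h(576,935)=(576*31+935)%997=845 [pair 0] -> [845]
  Sibling for proof at L2: 576
Root: 845
Proof path (sibling hashes from leaf to root): [71, 401, 576]

Answer: 71 401 576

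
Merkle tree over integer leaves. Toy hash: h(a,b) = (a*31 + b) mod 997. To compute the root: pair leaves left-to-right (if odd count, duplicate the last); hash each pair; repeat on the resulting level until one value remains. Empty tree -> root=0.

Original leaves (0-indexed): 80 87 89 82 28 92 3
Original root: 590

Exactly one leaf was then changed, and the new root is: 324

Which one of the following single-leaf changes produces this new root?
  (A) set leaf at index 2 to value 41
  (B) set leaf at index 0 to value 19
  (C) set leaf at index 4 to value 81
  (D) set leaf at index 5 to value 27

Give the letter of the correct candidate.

Answer: A

Derivation:
Original leaves: [80, 87, 89, 82, 28, 92, 3]
Target new root: 324
Try each candidate change and compute the resulting root:
Candidate A: set leaf[2] = 41 -> leaves = [80, 87, 41, 82, 28, 92, 3]
  L0: [80, 87, 41, 82, 28, 92, 3]
  L1: h(80,87)=(80*31+87)%997=573 h(41,82)=(41*31+82)%997=356 h(28,92)=(28*31+92)%997=960 h(3,3)=(3*31+3)%997=96 -> [573, 356, 960, 96]
  L2: h(573,356)=(573*31+356)%997=173 h(960,96)=(960*31+96)%997=943 -> [173, 943]
  L3: h(173,943)=(173*31+943)%997=324 -> [324]
  root = 324 == target 324  ** MATCH **
Candidate B: set leaf[0] = 19 -> leaves = [19, 87, 89, 82, 28, 92, 3]
  L0: [19, 87, 89, 82, 28, 92, 3]
  L1: h(19,87)=(19*31+87)%997=676 h(89,82)=(89*31+82)%997=847 h(28,92)=(28*31+92)%997=960 h(3,3)=(3*31+3)%997=96 -> [676, 847, 960, 96]
  L2: h(676,847)=(676*31+847)%997=866 h(960,96)=(960*31+96)%997=943 -> [866, 943]
  L3: h(866,943)=(866*31+943)%997=870 -> [870]
  root = 870 != target 324
Candidate C: set leaf[4] = 81 -> leaves = [80, 87, 89, 82, 81, 92, 3]
  L0: [80, 87, 89, 82, 81, 92, 3]
  L1: h(80,87)=(80*31+87)%997=573 h(89,82)=(89*31+82)%997=847 h(81,92)=(81*31+92)%997=609 h(3,3)=(3*31+3)%997=96 -> [573, 847, 609, 96]
  L2: h(573,847)=(573*31+847)%997=664 h(609,96)=(609*31+96)%997=32 -> [664, 32]
  L3: h(664,32)=(664*31+32)%997=676 -> [676]
  root = 676 != target 324
Candidate D: set leaf[5] = 27 -> leaves = [80, 87, 89, 82, 28, 27, 3]
  L0: [80, 87, 89, 82, 28, 27, 3]
  L1: h(80,87)=(80*31+87)%997=573 h(89,82)=(89*31+82)%997=847 h(28,27)=(28*31+27)%997=895 h(3,3)=(3*31+3)%997=96 -> [573, 847, 895, 96]
  L2: h(573,847)=(573*31+847)%997=664 h(895,96)=(895*31+96)%997=922 -> [664, 922]
  L3: h(664,922)=(664*31+922)%997=569 -> [569]
  root = 569 != target 324
Candidate A produces the target root.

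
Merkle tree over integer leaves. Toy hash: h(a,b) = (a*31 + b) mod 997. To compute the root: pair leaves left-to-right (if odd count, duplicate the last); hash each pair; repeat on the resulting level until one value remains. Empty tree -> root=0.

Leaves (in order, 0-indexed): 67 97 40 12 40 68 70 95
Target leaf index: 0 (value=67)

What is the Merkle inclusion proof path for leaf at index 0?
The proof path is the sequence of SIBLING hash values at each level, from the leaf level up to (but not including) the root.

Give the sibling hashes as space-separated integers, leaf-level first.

Answer: 97 255 939

Derivation:
L0 (leaves): [67, 97, 40, 12, 40, 68, 70, 95], target index=0
L1: h(67,97)=(67*31+97)%997=180 [pair 0] h(40,12)=(40*31+12)%997=255 [pair 1] h(40,68)=(40*31+68)%997=311 [pair 2] h(70,95)=(70*31+95)%997=271 [pair 3] -> [180, 255, 311, 271]
  Sibling for proof at L0: 97
L2: h(180,255)=(180*31+255)%997=850 [pair 0] h(311,271)=(311*31+271)%997=939 [pair 1] -> [850, 939]
  Sibling for proof at L1: 255
L3: h(850,939)=(850*31+939)%997=370 [pair 0] -> [370]
  Sibling for proof at L2: 939
Root: 370
Proof path (sibling hashes from leaf to root): [97, 255, 939]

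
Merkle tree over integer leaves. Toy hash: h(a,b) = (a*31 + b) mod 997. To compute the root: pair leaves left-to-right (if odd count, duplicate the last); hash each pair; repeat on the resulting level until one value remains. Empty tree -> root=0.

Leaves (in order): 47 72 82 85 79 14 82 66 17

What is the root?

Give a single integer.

L0: [47, 72, 82, 85, 79, 14, 82, 66, 17]
L1: h(47,72)=(47*31+72)%997=532 h(82,85)=(82*31+85)%997=633 h(79,14)=(79*31+14)%997=469 h(82,66)=(82*31+66)%997=614 h(17,17)=(17*31+17)%997=544 -> [532, 633, 469, 614, 544]
L2: h(532,633)=(532*31+633)%997=176 h(469,614)=(469*31+614)%997=198 h(544,544)=(544*31+544)%997=459 -> [176, 198, 459]
L3: h(176,198)=(176*31+198)%997=669 h(459,459)=(459*31+459)%997=730 -> [669, 730]
L4: h(669,730)=(669*31+730)%997=532 -> [532]

Answer: 532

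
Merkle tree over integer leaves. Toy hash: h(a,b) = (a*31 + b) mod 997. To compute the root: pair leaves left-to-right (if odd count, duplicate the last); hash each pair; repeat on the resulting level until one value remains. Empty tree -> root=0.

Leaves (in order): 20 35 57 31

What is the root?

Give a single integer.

L0: [20, 35, 57, 31]
L1: h(20,35)=(20*31+35)%997=655 h(57,31)=(57*31+31)%997=801 -> [655, 801]
L2: h(655,801)=(655*31+801)%997=169 -> [169]

Answer: 169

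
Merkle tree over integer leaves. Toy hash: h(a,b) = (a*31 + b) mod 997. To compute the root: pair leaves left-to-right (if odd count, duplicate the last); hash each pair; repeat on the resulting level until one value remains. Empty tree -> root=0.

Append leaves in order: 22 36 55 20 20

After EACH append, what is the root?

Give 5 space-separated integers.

Answer: 22 718 90 55 251

Derivation:
After append 22 (leaves=[22]):
  L0: [22]
  root=22
After append 36 (leaves=[22, 36]):
  L0: [22, 36]
  L1: h(22,36)=(22*31+36)%997=718 -> [718]
  root=718
After append 55 (leaves=[22, 36, 55]):
  L0: [22, 36, 55]
  L1: h(22,36)=(22*31+36)%997=718 h(55,55)=(55*31+55)%997=763 -> [718, 763]
  L2: h(718,763)=(718*31+763)%997=90 -> [90]
  root=90
After append 20 (leaves=[22, 36, 55, 20]):
  L0: [22, 36, 55, 20]
  L1: h(22,36)=(22*31+36)%997=718 h(55,20)=(55*31+20)%997=728 -> [718, 728]
  L2: h(718,728)=(718*31+728)%997=55 -> [55]
  root=55
After append 20 (leaves=[22, 36, 55, 20, 20]):
  L0: [22, 36, 55, 20, 20]
  L1: h(22,36)=(22*31+36)%997=718 h(55,20)=(55*31+20)%997=728 h(20,20)=(20*31+20)%997=640 -> [718, 728, 640]
  L2: h(718,728)=(718*31+728)%997=55 h(640,640)=(640*31+640)%997=540 -> [55, 540]
  L3: h(55,540)=(55*31+540)%997=251 -> [251]
  root=251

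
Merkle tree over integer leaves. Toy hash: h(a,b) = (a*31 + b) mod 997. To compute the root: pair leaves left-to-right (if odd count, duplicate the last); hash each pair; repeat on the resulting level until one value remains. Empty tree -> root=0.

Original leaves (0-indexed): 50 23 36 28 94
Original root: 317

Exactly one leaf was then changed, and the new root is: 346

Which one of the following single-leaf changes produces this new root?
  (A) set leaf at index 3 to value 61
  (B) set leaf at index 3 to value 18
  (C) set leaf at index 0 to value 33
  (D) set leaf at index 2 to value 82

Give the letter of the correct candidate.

Answer: C

Derivation:
Original leaves: [50, 23, 36, 28, 94]
Target new root: 346
Try each candidate change and compute the resulting root:
Candidate A: set leaf[3] = 61 -> leaves = [50, 23, 36, 61, 94]
  L0: [50, 23, 36, 61, 94]
  L1: h(50,23)=(50*31+23)%997=576 h(36,61)=(36*31+61)%997=180 h(94,94)=(94*31+94)%997=17 -> [576, 180, 17]
  L2: h(576,180)=(576*31+180)%997=90 h(17,17)=(17*31+17)%997=544 -> [90, 544]
  L3: h(90,544)=(90*31+544)%997=343 -> [343]
  root = 343 != target 346
Candidate B: set leaf[3] = 18 -> leaves = [50, 23, 36, 18, 94]
  L0: [50, 23, 36, 18, 94]
  L1: h(50,23)=(50*31+23)%997=576 h(36,18)=(36*31+18)%997=137 h(94,94)=(94*31+94)%997=17 -> [576, 137, 17]
  L2: h(576,137)=(576*31+137)%997=47 h(17,17)=(17*31+17)%997=544 -> [47, 544]
  L3: h(47,544)=(47*31+544)%997=7 -> [7]
  root = 7 != target 346
Candidate C: set leaf[0] = 33 -> leaves = [33, 23, 36, 28, 94]
  L0: [33, 23, 36, 28, 94]
  L1: h(33,23)=(33*31+23)%997=49 h(36,28)=(36*31+28)%997=147 h(94,94)=(94*31+94)%997=17 -> [49, 147, 17]
  L2: h(49,147)=(49*31+147)%997=669 h(17,17)=(17*31+17)%997=544 -> [669, 544]
  L3: h(669,544)=(669*31+544)%997=346 -> [346]
  root = 346 == target 346  ** MATCH **
Candidate D: set leaf[2] = 82 -> leaves = [50, 23, 82, 28, 94]
  L0: [50, 23, 82, 28, 94]
  L1: h(50,23)=(50*31+23)%997=576 h(82,28)=(82*31+28)%997=576 h(94,94)=(94*31+94)%997=17 -> [576, 576, 17]
  L2: h(576,576)=(576*31+576)%997=486 h(17,17)=(17*31+17)%997=544 -> [486, 544]
  L3: h(486,544)=(486*31+544)%997=655 -> [655]
  root = 655 != target 346
Candidate C produces the target root.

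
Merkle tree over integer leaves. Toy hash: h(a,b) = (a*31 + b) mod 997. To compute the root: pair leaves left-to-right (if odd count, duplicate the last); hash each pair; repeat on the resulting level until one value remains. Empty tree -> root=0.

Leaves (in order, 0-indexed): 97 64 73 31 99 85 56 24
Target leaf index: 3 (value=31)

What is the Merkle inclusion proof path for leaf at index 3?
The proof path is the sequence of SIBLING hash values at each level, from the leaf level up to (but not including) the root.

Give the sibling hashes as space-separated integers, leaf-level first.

Answer: 73 80 831

Derivation:
L0 (leaves): [97, 64, 73, 31, 99, 85, 56, 24], target index=3
L1: h(97,64)=(97*31+64)%997=80 [pair 0] h(73,31)=(73*31+31)%997=300 [pair 1] h(99,85)=(99*31+85)%997=163 [pair 2] h(56,24)=(56*31+24)%997=763 [pair 3] -> [80, 300, 163, 763]
  Sibling for proof at L0: 73
L2: h(80,300)=(80*31+300)%997=786 [pair 0] h(163,763)=(163*31+763)%997=831 [pair 1] -> [786, 831]
  Sibling for proof at L1: 80
L3: h(786,831)=(786*31+831)%997=272 [pair 0] -> [272]
  Sibling for proof at L2: 831
Root: 272
Proof path (sibling hashes from leaf to root): [73, 80, 831]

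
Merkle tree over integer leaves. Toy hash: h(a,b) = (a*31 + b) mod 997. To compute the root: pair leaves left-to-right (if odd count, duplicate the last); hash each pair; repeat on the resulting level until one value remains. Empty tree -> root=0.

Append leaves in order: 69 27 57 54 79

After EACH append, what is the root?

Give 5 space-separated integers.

Answer: 69 172 177 174 548

Derivation:
After append 69 (leaves=[69]):
  L0: [69]
  root=69
After append 27 (leaves=[69, 27]):
  L0: [69, 27]
  L1: h(69,27)=(69*31+27)%997=172 -> [172]
  root=172
After append 57 (leaves=[69, 27, 57]):
  L0: [69, 27, 57]
  L1: h(69,27)=(69*31+27)%997=172 h(57,57)=(57*31+57)%997=827 -> [172, 827]
  L2: h(172,827)=(172*31+827)%997=177 -> [177]
  root=177
After append 54 (leaves=[69, 27, 57, 54]):
  L0: [69, 27, 57, 54]
  L1: h(69,27)=(69*31+27)%997=172 h(57,54)=(57*31+54)%997=824 -> [172, 824]
  L2: h(172,824)=(172*31+824)%997=174 -> [174]
  root=174
After append 79 (leaves=[69, 27, 57, 54, 79]):
  L0: [69, 27, 57, 54, 79]
  L1: h(69,27)=(69*31+27)%997=172 h(57,54)=(57*31+54)%997=824 h(79,79)=(79*31+79)%997=534 -> [172, 824, 534]
  L2: h(172,824)=(172*31+824)%997=174 h(534,534)=(534*31+534)%997=139 -> [174, 139]
  L3: h(174,139)=(174*31+139)%997=548 -> [548]
  root=548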